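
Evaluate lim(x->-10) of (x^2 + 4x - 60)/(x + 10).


Direct substitution gives 0/0, so we factor the numerator.
Factor: (x^2 + 4x - 60) = (x + 10)(x - 6)
Cancel the common factor (x + 10):
(x^2 + 4x - 60)/(x + 10) = (x - 6)
Now substitute x = -10:
= (-10) - (6) = -16

-16


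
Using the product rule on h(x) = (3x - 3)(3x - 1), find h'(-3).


Let u(x) = 3x - 3 and v(x) = 3x - 1
u'(x) = 3
v'(x) = 3
Product rule: h'(x) = u'(x)*v(x) + u(x)*v'(x)
= 3 * (3x - 1) + (3x - 3) * 3
At x = -3:
u(-3) = 3 * (-3) - 3 = -12
v(-3) = 3 * (-3) - 1 = -10
h'(-3) = 3 * (-10) + (-12) * 3
= -30 - 36
= -66

-66


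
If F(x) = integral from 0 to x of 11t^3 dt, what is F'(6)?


By the Fundamental Theorem of Calculus (Part 1):
If F(x) = integral from 0 to x of f(t) dt, then F'(x) = f(x)
Here f(t) = 11t^3
So F'(x) = 11x^3
Evaluate at x = 6:
F'(6) = 11 * 6^3
= 11 * 216
= 2376

2376


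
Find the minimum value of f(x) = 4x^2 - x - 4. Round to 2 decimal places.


For a quadratic f(x) = ax^2 + bx + c with a > 0, the minimum is at the vertex.
Vertex x-coordinate: x = -b/(2a)
x = -(-1) / (2 * 4)
x = 1/8
Substitute back to find the minimum value:
f(1/8) = 4 * (1/8)^2 - 1 * (1/8) - 4
= 1/16 - 1/8 - 4
= -65/16 ≈ -4.06

-4.06


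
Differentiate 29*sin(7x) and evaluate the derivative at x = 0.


Apply the chain rule to differentiate 29*sin(7x):
d/dx [29*sin(7x)]
= 29 * cos(7x) * d/dx(7x)
= 29 * 7 * cos(7x)
= 203 * cos(7x)
Evaluate at x = 0:
= 203 * cos(0)
= 203 * 1
= 203

203


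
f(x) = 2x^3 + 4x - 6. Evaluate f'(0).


Differentiate f(x) = 2x^3 + 4x - 6 term by term:
f'(x) = 6x^2 + 4
Substitute x = 0:
f'(0) = 6 * 0^2 + 0 * 0 + 4
= 0 + 0 + 4
= 4

4


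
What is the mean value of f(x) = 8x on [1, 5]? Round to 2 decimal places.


Average value = 1/(b-a) * integral from a to b of f(x) dx
First compute the integral of 8x:
F(x) = 4x^2
F(5) = 4 * 25 + 0 * 5 = 100
F(1) = 4 * 1 + 0 * 1 = 4
Integral = 100 - 4 = 96
Average = 96 / (5 - 1) = 96 / 4
= 24 = 24.00

24.00


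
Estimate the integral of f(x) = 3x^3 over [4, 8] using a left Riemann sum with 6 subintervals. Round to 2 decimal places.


Left Riemann sum uses left endpoints of each subinterval.
Interval: [4, 8], n = 6
dx = (8 - 4) / 6 = 2/3
Left endpoints: [4, 14/3, 16/3, 6, 20/3, 22/3]
f values: [192, 2744/9, 4096/9, 648, 8000/9, 10648/9]
Sum = dx * (sum of f values)
= 2/3 * 3672
= 2448 = 2448.00

2448.00


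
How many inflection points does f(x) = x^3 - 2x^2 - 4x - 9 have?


Inflection points occur where f''(x) = 0 and concavity changes.
f(x) = x^3 - 2x^2 - 4x - 9
f'(x) = 3x^2 - 4x - 4
f''(x) = 6x - 4
Set f''(x) = 0:
6x - 4 = 0
x = 4 / 6 = 2/3
Since f''(x) is linear (degree 1), it changes sign at this point.
Therefore there is exactly 1 inflection point.

1


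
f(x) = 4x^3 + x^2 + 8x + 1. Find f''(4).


First derivative:
f'(x) = 12x^2 + 2x + 8
Second derivative:
f''(x) = 24x + 2
Substitute x = 4:
f''(4) = 24 * 4 + 2
= 96 + 2
= 98

98


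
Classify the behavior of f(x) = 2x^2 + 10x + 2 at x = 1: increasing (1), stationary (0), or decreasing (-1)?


Compute f'(x) to determine behavior:
f'(x) = 4x + 10
f'(1) = 4 * 1 + 10
= 4 + 10
= 14
Since f'(1) > 0, the function is increasing (1)

1


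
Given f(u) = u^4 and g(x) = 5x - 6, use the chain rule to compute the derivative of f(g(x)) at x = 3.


Using the chain rule: (f(g(x)))' = f'(g(x)) * g'(x)
First, find g(3):
g(3) = 5 * 3 - 6 = 9
Next, f'(u) = 4u^3
And g'(x) = 5
So f'(g(3)) * g'(3)
= 4 * 9^3 * 5
= 4 * 729 * 5
= 14580

14580


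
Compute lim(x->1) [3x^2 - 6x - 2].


Since polynomials are continuous, we use direct substitution.
lim(x->1) of 3x^2 - 6x - 2
= 3 * 1^2 - 6 * 1 - 2
= 3 - 6 - 2
= -5

-5


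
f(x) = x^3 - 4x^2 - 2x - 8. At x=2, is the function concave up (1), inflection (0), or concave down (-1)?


Concavity is determined by the sign of f''(x).
f(x) = x^3 - 4x^2 - 2x - 8
f'(x) = 3x^2 - 8x - 2
f''(x) = 6x - 8
f''(2) = 6 * 2 - 8
= 12 - 8
= 4
Since f''(2) > 0, the function is concave up (1)

1


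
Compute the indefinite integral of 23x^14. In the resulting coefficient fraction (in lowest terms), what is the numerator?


Apply the power rule for integration:
integral of ax^n dx = a/(n+1) * x^(n+1) + C
integral of 23x^14 dx
= 23/15 * x^15 + C
The coefficient in lowest terms is 23/15, and its numerator is 23

23


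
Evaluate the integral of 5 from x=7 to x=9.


The integral of a constant k over [a, b] equals k * (b - a).
integral from 7 to 9 of 5 dx
= 5 * (9 - 7)
= 5 * 2
= 10

10


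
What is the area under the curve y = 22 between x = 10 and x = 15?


The area under a constant function y = 22 is a rectangle.
Width = 15 - 10 = 5
Height = 22
Area = width * height
= 5 * 22
= 110

110


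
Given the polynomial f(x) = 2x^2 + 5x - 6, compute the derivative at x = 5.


Differentiate term by term using power and sum rules:
f(x) = 2x^2 + 5x - 6
f'(x) = 4x + 5
Substitute x = 5:
f'(5) = 4 * 5 + 5
= 20 + 5
= 25

25


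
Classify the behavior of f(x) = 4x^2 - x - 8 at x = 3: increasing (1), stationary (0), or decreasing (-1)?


Compute f'(x) to determine behavior:
f'(x) = 8x - 1
f'(3) = 8 * 3 - 1
= 24 - 1
= 23
Since f'(3) > 0, the function is increasing (1)

1


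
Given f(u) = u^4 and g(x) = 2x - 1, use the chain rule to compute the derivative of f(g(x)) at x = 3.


Using the chain rule: (f(g(x)))' = f'(g(x)) * g'(x)
First, find g(3):
g(3) = 2 * 3 - 1 = 5
Next, f'(u) = 4u^3
And g'(x) = 2
So f'(g(3)) * g'(3)
= 4 * 5^3 * 2
= 4 * 125 * 2
= 1000

1000


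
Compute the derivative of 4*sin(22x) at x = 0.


Apply the chain rule to differentiate 4*sin(22x):
d/dx [4*sin(22x)]
= 4 * cos(22x) * d/dx(22x)
= 4 * 22 * cos(22x)
= 88 * cos(22x)
Evaluate at x = 0:
= 88 * cos(0)
= 88 * 1
= 88

88


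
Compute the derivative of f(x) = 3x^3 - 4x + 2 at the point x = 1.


Differentiate f(x) = 3x^3 - 4x + 2 term by term:
f'(x) = 9x^2 - 4
Substitute x = 1:
f'(1) = 9 * 1^2 + 0 * 1 - 4
= 9 + 0 - 4
= 5

5


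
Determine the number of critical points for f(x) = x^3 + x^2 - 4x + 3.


Find where f'(x) = 0:
f(x) = x^3 + x^2 - 4x + 3
f'(x) = 3x^2 + 2x - 4
This is a quadratic in x. Use the discriminant to count real roots.
Discriminant = (2)^2 - 4 * 3 * (-4)
= 4 - (-48)
= 52
Since discriminant > 0, f'(x) = 0 has 2 real solutions.
Number of critical points: 2

2


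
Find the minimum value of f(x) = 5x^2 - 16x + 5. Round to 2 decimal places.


For a quadratic f(x) = ax^2 + bx + c with a > 0, the minimum is at the vertex.
Vertex x-coordinate: x = -b/(2a)
x = -(-16) / (2 * 5)
x = 16/10 = 8/5
Substitute back to find the minimum value:
f(8/5) = 5 * (8/5)^2 - 16 * (8/5) + 5
= 64/5 - 128/5 + 5
= -39/5 = -7.80

-7.80


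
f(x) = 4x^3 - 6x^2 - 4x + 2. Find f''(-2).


First derivative:
f'(x) = 12x^2 - 12x - 4
Second derivative:
f''(x) = 24x - 12
Substitute x = -2:
f''(-2) = 24 * (-2) - 12
= -48 - 12
= -60

-60


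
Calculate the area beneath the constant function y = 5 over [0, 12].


The area under a constant function y = 5 is a rectangle.
Width = 12 - 0 = 12
Height = 5
Area = width * height
= 12 * 5
= 60

60


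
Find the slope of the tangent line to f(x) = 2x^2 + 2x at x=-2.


The slope of the tangent line equals f'(x) at the point.
f(x) = 2x^2 + 2x
f'(x) = 4x + 2
At x = -2:
f'(-2) = 4 * (-2) + 2
= -8 + 2
= -6

-6


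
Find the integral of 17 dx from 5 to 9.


The integral of a constant k over [a, b] equals k * (b - a).
integral from 5 to 9 of 17 dx
= 17 * (9 - 5)
= 17 * 4
= 68

68


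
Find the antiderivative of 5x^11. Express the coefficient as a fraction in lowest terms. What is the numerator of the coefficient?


Apply the power rule for integration:
integral of ax^n dx = a/(n+1) * x^(n+1) + C
integral of 5x^11 dx
= 5/12 * x^12 + C
The coefficient in lowest terms is 5/12, and its numerator is 5

5


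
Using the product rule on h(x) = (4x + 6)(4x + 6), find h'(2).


Let u(x) = 4x + 6 and v(x) = 4x + 6
u'(x) = 4
v'(x) = 4
Product rule: h'(x) = u'(x)*v(x) + u(x)*v'(x)
= 4 * (4x + 6) + (4x + 6) * 4
At x = 2:
u(2) = 4 * 2 + 6 = 14
v(2) = 4 * 2 + 6 = 14
h'(2) = 4 * 14 + 14 * 4
= 56 + 56
= 112

112


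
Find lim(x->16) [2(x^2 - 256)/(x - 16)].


Direct substitution gives 0/0, so we factor the numerator.
Factor: 2(x^2 - 256) = 2 * (x - 16)(x + 16)
Cancel the common factor (x - 16):
2(x^2 - 256)/(x - 16) = 2 * (x + 16)
Now substitute x = 16:
= 2 * (16 + 16) = 64

64


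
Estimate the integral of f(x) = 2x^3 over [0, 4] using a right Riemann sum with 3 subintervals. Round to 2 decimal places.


Right Riemann sum uses right endpoints of each subinterval.
Interval: [0, 4], n = 3
dx = (4 - 0) / 3 = 4/3
Right endpoints: [4/3, 8/3, 4]
f values: [128/27, 1024/27, 128]
Sum = dx * (sum of f values)
= 4/3 * 512/3
= 2048/9 ≈ 227.56

227.56


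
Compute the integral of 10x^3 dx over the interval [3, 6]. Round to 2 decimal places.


Find the antiderivative of 10x^3:
F(x) = 10/4 * x^4
Apply the Fundamental Theorem of Calculus:
F(6) - F(3)
= 10/4 * 6^4 - 10/4 * 3^4
= 10/4 * (1296 - 81)
= 10/4 * 1215
= 6075/2 = 3037.50

3037.50


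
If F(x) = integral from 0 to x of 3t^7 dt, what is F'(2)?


By the Fundamental Theorem of Calculus (Part 1):
If F(x) = integral from 0 to x of f(t) dt, then F'(x) = f(x)
Here f(t) = 3t^7
So F'(x) = 3x^7
Evaluate at x = 2:
F'(2) = 3 * 2^7
= 3 * 128
= 384

384


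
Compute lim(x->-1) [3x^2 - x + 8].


Since polynomials are continuous, we use direct substitution.
lim(x->-1) of 3x^2 - x + 8
= 3 * (-1)^2 - 1 * (-1) + 8
= 3 + 1 + 8
= 12

12


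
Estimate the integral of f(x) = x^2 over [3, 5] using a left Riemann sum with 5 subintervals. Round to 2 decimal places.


Left Riemann sum uses left endpoints of each subinterval.
Interval: [3, 5], n = 5
dx = (5 - 3) / 5 = 2/5
Left endpoints: [3, 17/5, 19/5, 21/5, 23/5]
f values: [9, 289/25, 361/25, 441/25, 529/25]
Sum = dx * (sum of f values)
= 2/5 * 369/5
= 738/25 = 29.52

29.52


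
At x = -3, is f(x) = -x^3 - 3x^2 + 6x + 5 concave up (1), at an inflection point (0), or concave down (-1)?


Concavity is determined by the sign of f''(x).
f(x) = -x^3 - 3x^2 + 6x + 5
f'(x) = -3x^2 - 6x + 6
f''(x) = -6x - 6
f''(-3) = -6 * (-3) - 6
= 18 - 6
= 12
Since f''(-3) > 0, the function is concave up (1)

1


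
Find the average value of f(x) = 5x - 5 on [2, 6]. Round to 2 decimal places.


Average value = 1/(b-a) * integral from a to b of f(x) dx
First compute the integral of 5x - 5:
F(x) = (5/2)x^2 - 5x
F(6) = 5/2 * 36 - 5 * 6 = 60
F(2) = 5/2 * 4 - 5 * 2 = 0
Integral = 60 - 0 = 60
Average = 60 / (6 - 2) = 60 / 4
= 15 = 15.00

15.00


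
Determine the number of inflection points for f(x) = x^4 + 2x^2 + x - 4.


Inflection points occur where f''(x) = 0 and concavity changes.
f(x) = x^4 + 2x^2 + x - 4
f'(x) = 4x^3 + 4x + 1
f''(x) = 12x^2 + 4
This is a quadratic in x. Use the discriminant to count real roots.
Discriminant = (0)^2 - 4 * 12 * 4
= 0 - 192
= -192
Since discriminant < 0, f''(x) = 0 has no real solutions.
Number of inflection points: 0

0


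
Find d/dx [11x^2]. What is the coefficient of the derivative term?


We apply the power rule: d/dx [ax^n] = a*n * x^(n-1)
d/dx [11x^2]
= 11 * 2 * x^(2-1)
= 22x
The coefficient is 22

22


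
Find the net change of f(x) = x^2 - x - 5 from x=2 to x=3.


Net change = f(b) - f(a)
f(x) = x^2 - x - 5
Compute f(3):
f(3) = 1 * 3^2 - 1 * 3 - 5
= 9 - 3 - 5
= 1
Compute f(2):
f(2) = 1 * 2^2 - 1 * 2 - 5
= 4 - 2 - 5
= -3
Net change = 1 - (-3) = 4

4


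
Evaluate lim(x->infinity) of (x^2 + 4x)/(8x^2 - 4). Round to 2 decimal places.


For limits at infinity with equal-degree polynomials,
we compare leading coefficients.
Numerator leading term: x^2
Denominator leading term: 8x^2
Divide both by x^2:
lim = (1 + 4/x) / (8 - 4/x^2)
As x -> infinity, the 1/x and 1/x^2 terms vanish:
= 1/8 ≈ 0.13

0.13


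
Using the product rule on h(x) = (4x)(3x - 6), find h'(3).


Let u(x) = 4x and v(x) = 3x - 6
u'(x) = 4
v'(x) = 3
Product rule: h'(x) = u'(x)*v(x) + u(x)*v'(x)
= 4 * (3x - 6) + (4x) * 3
At x = 3:
u(3) = 4 * 3 + 0 = 12
v(3) = 3 * 3 - 6 = 3
h'(3) = 4 * 3 + 12 * 3
= 12 + 36
= 48

48


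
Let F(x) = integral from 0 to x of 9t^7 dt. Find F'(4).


By the Fundamental Theorem of Calculus (Part 1):
If F(x) = integral from 0 to x of f(t) dt, then F'(x) = f(x)
Here f(t) = 9t^7
So F'(x) = 9x^7
Evaluate at x = 4:
F'(4) = 9 * 4^7
= 9 * 16384
= 147456

147456


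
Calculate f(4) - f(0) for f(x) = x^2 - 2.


Net change = f(b) - f(a)
f(x) = x^2 - 2
Compute f(4):
f(4) = 1 * 4^2 + 0 * 4 - 2
= 16 + 0 - 2
= 14
Compute f(0):
f(0) = 1 * 0^2 + 0 * 0 - 2
= 0 + 0 - 2
= -2
Net change = 14 - (-2) = 16

16


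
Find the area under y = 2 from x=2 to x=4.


The area under a constant function y = 2 is a rectangle.
Width = 4 - 2 = 2
Height = 2
Area = width * height
= 2 * 2
= 4

4


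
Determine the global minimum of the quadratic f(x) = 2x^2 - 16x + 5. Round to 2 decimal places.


For a quadratic f(x) = ax^2 + bx + c with a > 0, the minimum is at the vertex.
Vertex x-coordinate: x = -b/(2a)
x = -(-16) / (2 * 2)
x = 16/4 = 4
Substitute back to find the minimum value:
f(4) = 2 * 4^2 - 16 * 4 + 5
= 32 - 64 + 5
= -27 = -27.00

-27.00


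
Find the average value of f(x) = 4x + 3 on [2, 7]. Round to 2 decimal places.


Average value = 1/(b-a) * integral from a to b of f(x) dx
First compute the integral of 4x + 3:
F(x) = 2x^2 + 3x
F(7) = 2 * 49 + 3 * 7 = 119
F(2) = 2 * 4 + 3 * 2 = 14
Integral = 119 - 14 = 105
Average = 105 / (7 - 2) = 105 / 5
= 21 = 21.00

21.00


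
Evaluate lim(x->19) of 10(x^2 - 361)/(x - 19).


Direct substitution gives 0/0, so we factor the numerator.
Factor: 10(x^2 - 361) = 10 * (x - 19)(x + 19)
Cancel the common factor (x - 19):
10(x^2 - 361)/(x - 19) = 10 * (x + 19)
Now substitute x = 19:
= 10 * (19 + 19) = 380

380


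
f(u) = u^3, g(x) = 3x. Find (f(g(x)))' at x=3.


Using the chain rule: (f(g(x)))' = f'(g(x)) * g'(x)
First, find g(3):
g(3) = 3 * 3 + 0 = 9
Next, f'(u) = 3u^2
And g'(x) = 3
So f'(g(3)) * g'(3)
= 3 * 9^2 * 3
= 3 * 81 * 3
= 729

729


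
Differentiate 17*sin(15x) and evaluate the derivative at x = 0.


Apply the chain rule to differentiate 17*sin(15x):
d/dx [17*sin(15x)]
= 17 * cos(15x) * d/dx(15x)
= 17 * 15 * cos(15x)
= 255 * cos(15x)
Evaluate at x = 0:
= 255 * cos(0)
= 255 * 1
= 255

255


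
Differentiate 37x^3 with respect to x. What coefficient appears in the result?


We apply the power rule: d/dx [ax^n] = a*n * x^(n-1)
d/dx [37x^3]
= 37 * 3 * x^(3-1)
= 111x^2
The coefficient is 111

111


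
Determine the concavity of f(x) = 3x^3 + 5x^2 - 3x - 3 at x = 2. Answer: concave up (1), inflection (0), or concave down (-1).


Concavity is determined by the sign of f''(x).
f(x) = 3x^3 + 5x^2 - 3x - 3
f'(x) = 9x^2 + 10x - 3
f''(x) = 18x + 10
f''(2) = 18 * 2 + 10
= 36 + 10
= 46
Since f''(2) > 0, the function is concave up (1)

1


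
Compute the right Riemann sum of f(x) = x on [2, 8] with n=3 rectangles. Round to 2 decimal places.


Right Riemann sum uses right endpoints of each subinterval.
Interval: [2, 8], n = 3
dx = (8 - 2) / 3 = 2
Right endpoints: [4, 6, 8]
f values: [4, 6, 8]
Sum = dx * (sum of f values)
= 2 * 18
= 36 = 36.00

36.00


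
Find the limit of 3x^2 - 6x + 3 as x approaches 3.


Since polynomials are continuous, we use direct substitution.
lim(x->3) of 3x^2 - 6x + 3
= 3 * 3^2 - 6 * 3 + 3
= 27 - 18 + 3
= 12

12


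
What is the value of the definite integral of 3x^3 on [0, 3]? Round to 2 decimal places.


Find the antiderivative of 3x^3:
F(x) = 3/4 * x^4
Apply the Fundamental Theorem of Calculus:
F(3) - F(0)
= 3/4 * 3^4 - 3/4 * 0^4
= 3/4 * (81 - 0)
= 3/4 * 81
= 243/4 = 60.75

60.75


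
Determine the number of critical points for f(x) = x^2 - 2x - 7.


Find where f'(x) = 0:
f'(x) = 2x - 2
Set f'(x) = 0:
2x - 2 = 0
x = 2 / 2 = 1
This is a linear equation in x, so there is exactly one solution.
Number of critical points: 1

1


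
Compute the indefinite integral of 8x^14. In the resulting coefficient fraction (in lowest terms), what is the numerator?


Apply the power rule for integration:
integral of ax^n dx = a/(n+1) * x^(n+1) + C
integral of 8x^14 dx
= 8/15 * x^15 + C
The coefficient in lowest terms is 8/15, and its numerator is 8

8


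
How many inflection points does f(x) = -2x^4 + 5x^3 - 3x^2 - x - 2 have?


Inflection points occur where f''(x) = 0 and concavity changes.
f(x) = -2x^4 + 5x^3 - 3x^2 - x - 2
f'(x) = -8x^3 + 15x^2 - 6x - 1
f''(x) = -24x^2 + 30x - 6
This is a quadratic in x. Use the discriminant to count real roots.
Discriminant = (30)^2 - 4 * (-24) * (-6)
= 900 - 576
= 324
Since discriminant > 0, f''(x) = 0 has 2 distinct real solutions.
A quadratic with two distinct real roots changes sign at each root, so concavity changes at both.
Number of inflection points: 2

2


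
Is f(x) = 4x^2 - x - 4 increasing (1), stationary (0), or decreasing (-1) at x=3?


Compute f'(x) to determine behavior:
f'(x) = 8x - 1
f'(3) = 8 * 3 - 1
= 24 - 1
= 23
Since f'(3) > 0, the function is increasing (1)

1


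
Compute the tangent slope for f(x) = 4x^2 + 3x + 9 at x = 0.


The slope of the tangent line equals f'(x) at the point.
f(x) = 4x^2 + 3x + 9
f'(x) = 8x + 3
At x = 0:
f'(0) = 8 * 0 + 3
= 0 + 3
= 3

3


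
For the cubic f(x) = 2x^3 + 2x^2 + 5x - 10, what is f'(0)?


Differentiate f(x) = 2x^3 + 2x^2 + 5x - 10 term by term:
f'(x) = 6x^2 + 4x + 5
Substitute x = 0:
f'(0) = 6 * 0^2 + 4 * 0 + 5
= 0 + 0 + 5
= 5

5


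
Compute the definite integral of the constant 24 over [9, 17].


The integral of a constant k over [a, b] equals k * (b - a).
integral from 9 to 17 of 24 dx
= 24 * (17 - 9)
= 24 * 8
= 192

192


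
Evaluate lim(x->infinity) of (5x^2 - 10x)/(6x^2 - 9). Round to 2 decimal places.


For limits at infinity with equal-degree polynomials,
we compare leading coefficients.
Numerator leading term: 5x^2
Denominator leading term: 6x^2
Divide both by x^2:
lim = (5 - 10/x) / (6 - 9/x^2)
As x -> infinity, the 1/x and 1/x^2 terms vanish:
= 5/6 ≈ 0.83

0.83


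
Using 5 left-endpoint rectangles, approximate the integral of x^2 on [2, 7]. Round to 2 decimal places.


Left Riemann sum uses left endpoints of each subinterval.
Interval: [2, 7], n = 5
dx = (7 - 2) / 5 = 1
Left endpoints: [2, 3, 4, 5, 6]
f values: [4, 9, 16, 25, 36]
Sum = dx * (sum of f values)
= 1 * 90
= 90 = 90.00

90.00


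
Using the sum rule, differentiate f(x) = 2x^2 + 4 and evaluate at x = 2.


Differentiate term by term using power and sum rules:
f(x) = 2x^2 + 4
f'(x) = 4x
Substitute x = 2:
f'(2) = 4 * 2 + 0
= 8 + 0
= 8

8


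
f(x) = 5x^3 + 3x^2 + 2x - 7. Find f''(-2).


First derivative:
f'(x) = 15x^2 + 6x + 2
Second derivative:
f''(x) = 30x + 6
Substitute x = -2:
f''(-2) = 30 * (-2) + 6
= -60 + 6
= -54

-54


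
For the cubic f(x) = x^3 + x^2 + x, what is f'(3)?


Differentiate f(x) = x^3 + x^2 + x term by term:
f'(x) = 3x^2 + 2x + 1
Substitute x = 3:
f'(3) = 3 * 3^2 + 2 * 3 + 1
= 27 + 6 + 1
= 34

34


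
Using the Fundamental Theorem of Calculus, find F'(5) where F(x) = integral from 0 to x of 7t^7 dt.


By the Fundamental Theorem of Calculus (Part 1):
If F(x) = integral from 0 to x of f(t) dt, then F'(x) = f(x)
Here f(t) = 7t^7
So F'(x) = 7x^7
Evaluate at x = 5:
F'(5) = 7 * 5^7
= 7 * 78125
= 546875

546875


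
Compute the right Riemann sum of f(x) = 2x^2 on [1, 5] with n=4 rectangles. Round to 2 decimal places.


Right Riemann sum uses right endpoints of each subinterval.
Interval: [1, 5], n = 4
dx = (5 - 1) / 4 = 1
Right endpoints: [2, 3, 4, 5]
f values: [8, 18, 32, 50]
Sum = dx * (sum of f values)
= 1 * 108
= 108 = 108.00

108.00


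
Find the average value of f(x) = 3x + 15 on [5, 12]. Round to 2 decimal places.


Average value = 1/(b-a) * integral from a to b of f(x) dx
First compute the integral of 3x + 15:
F(x) = (3/2)x^2 + 15x
F(12) = 3/2 * 144 + 15 * 12 = 396
F(5) = 3/2 * 25 + 15 * 5 = 225/2
Integral = 396 - 225/2 = 567/2
Average = (567/2) / (12 - 5) = (567/2) / 7
= 81/2 = 40.50

40.50


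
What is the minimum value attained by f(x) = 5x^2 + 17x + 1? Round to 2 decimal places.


For a quadratic f(x) = ax^2 + bx + c with a > 0, the minimum is at the vertex.
Vertex x-coordinate: x = -b/(2a)
x = -(17) / (2 * 5)
x = -17/10
Substitute back to find the minimum value:
f(-17/10) = 5 * (-17/10)^2 + 17 * (-17/10) + 1
= 289/20 - 289/10 + 1
= -269/20 = -13.45

-13.45


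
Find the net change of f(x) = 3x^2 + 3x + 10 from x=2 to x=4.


Net change = f(b) - f(a)
f(x) = 3x^2 + 3x + 10
Compute f(4):
f(4) = 3 * 4^2 + 3 * 4 + 10
= 48 + 12 + 10
= 70
Compute f(2):
f(2) = 3 * 2^2 + 3 * 2 + 10
= 12 + 6 + 10
= 28
Net change = 70 - 28 = 42

42


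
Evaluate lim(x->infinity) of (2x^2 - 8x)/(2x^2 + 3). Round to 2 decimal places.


For limits at infinity with equal-degree polynomials,
we compare leading coefficients.
Numerator leading term: 2x^2
Denominator leading term: 2x^2
Divide both by x^2:
lim = (2 - 8/x) / (2 + 3/x^2)
As x -> infinity, the 1/x and 1/x^2 terms vanish:
= 2/2 = 1 = 1.00

1.00


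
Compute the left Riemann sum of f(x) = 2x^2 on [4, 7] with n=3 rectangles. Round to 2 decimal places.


Left Riemann sum uses left endpoints of each subinterval.
Interval: [4, 7], n = 3
dx = (7 - 4) / 3 = 1
Left endpoints: [4, 5, 6]
f values: [32, 50, 72]
Sum = dx * (sum of f values)
= 1 * 154
= 154 = 154.00

154.00


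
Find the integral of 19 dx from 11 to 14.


The integral of a constant k over [a, b] equals k * (b - a).
integral from 11 to 14 of 19 dx
= 19 * (14 - 11)
= 19 * 3
= 57

57


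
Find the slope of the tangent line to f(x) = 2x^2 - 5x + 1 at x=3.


The slope of the tangent line equals f'(x) at the point.
f(x) = 2x^2 - 5x + 1
f'(x) = 4x - 5
At x = 3:
f'(3) = 4 * 3 - 5
= 12 - 5
= 7

7


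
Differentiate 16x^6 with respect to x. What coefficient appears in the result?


We apply the power rule: d/dx [ax^n] = a*n * x^(n-1)
d/dx [16x^6]
= 16 * 6 * x^(6-1)
= 96x^5
The coefficient is 96

96


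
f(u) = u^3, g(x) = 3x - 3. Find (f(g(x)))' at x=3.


Using the chain rule: (f(g(x)))' = f'(g(x)) * g'(x)
First, find g(3):
g(3) = 3 * 3 - 3 = 6
Next, f'(u) = 3u^2
And g'(x) = 3
So f'(g(3)) * g'(3)
= 3 * 6^2 * 3
= 3 * 36 * 3
= 324

324


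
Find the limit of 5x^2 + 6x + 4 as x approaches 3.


Since polynomials are continuous, we use direct substitution.
lim(x->3) of 5x^2 + 6x + 4
= 5 * 3^2 + 6 * 3 + 4
= 45 + 18 + 4
= 67

67


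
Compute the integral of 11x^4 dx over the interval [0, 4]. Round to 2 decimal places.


Find the antiderivative of 11x^4:
F(x) = 11/5 * x^5
Apply the Fundamental Theorem of Calculus:
F(4) - F(0)
= 11/5 * 4^5 - 11/5 * 0^5
= 11/5 * (1024 - 0)
= 11/5 * 1024
= 11264/5 = 2252.80

2252.80


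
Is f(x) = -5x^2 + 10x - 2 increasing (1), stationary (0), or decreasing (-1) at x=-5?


Compute f'(x) to determine behavior:
f'(x) = -10x + 10
f'(-5) = -10 * (-5) + 10
= 50 + 10
= 60
Since f'(-5) > 0, the function is increasing (1)

1


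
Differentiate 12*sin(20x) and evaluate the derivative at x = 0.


Apply the chain rule to differentiate 12*sin(20x):
d/dx [12*sin(20x)]
= 12 * cos(20x) * d/dx(20x)
= 12 * 20 * cos(20x)
= 240 * cos(20x)
Evaluate at x = 0:
= 240 * cos(0)
= 240 * 1
= 240

240


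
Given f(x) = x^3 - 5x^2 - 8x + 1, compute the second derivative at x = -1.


First derivative:
f'(x) = 3x^2 - 10x - 8
Second derivative:
f''(x) = 6x - 10
Substitute x = -1:
f''(-1) = 6 * (-1) - 10
= -6 - 10
= -16

-16


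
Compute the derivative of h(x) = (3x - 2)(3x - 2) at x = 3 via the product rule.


Let u(x) = 3x - 2 and v(x) = 3x - 2
u'(x) = 3
v'(x) = 3
Product rule: h'(x) = u'(x)*v(x) + u(x)*v'(x)
= 3 * (3x - 2) + (3x - 2) * 3
At x = 3:
u(3) = 3 * 3 - 2 = 7
v(3) = 3 * 3 - 2 = 7
h'(3) = 3 * 7 + 7 * 3
= 21 + 21
= 42

42


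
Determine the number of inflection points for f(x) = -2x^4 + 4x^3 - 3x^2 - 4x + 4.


Inflection points occur where f''(x) = 0 and concavity changes.
f(x) = -2x^4 + 4x^3 - 3x^2 - 4x + 4
f'(x) = -8x^3 + 12x^2 - 6x - 4
f''(x) = -24x^2 + 24x - 6
This is a quadratic in x. Use the discriminant to count real roots.
Discriminant = (24)^2 - 4 * (-24) * (-6)
= 576 - 576
= 0
Since discriminant = 0, f''(x) = 0 has a single repeated root.
At a repeated root the quadratic f''(x) touches zero but does not change sign, so concavity does not change.
Number of inflection points: 0

0


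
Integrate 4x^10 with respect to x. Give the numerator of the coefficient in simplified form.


Apply the power rule for integration:
integral of ax^n dx = a/(n+1) * x^(n+1) + C
integral of 4x^10 dx
= 4/11 * x^11 + C
The coefficient in lowest terms is 4/11, and its numerator is 4

4


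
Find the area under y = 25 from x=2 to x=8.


The area under a constant function y = 25 is a rectangle.
Width = 8 - 2 = 6
Height = 25
Area = width * height
= 6 * 25
= 150

150


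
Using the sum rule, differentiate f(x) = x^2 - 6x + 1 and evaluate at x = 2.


Differentiate term by term using power and sum rules:
f(x) = x^2 - 6x + 1
f'(x) = 2x - 6
Substitute x = 2:
f'(2) = 2 * 2 - 6
= 4 - 6
= -2

-2


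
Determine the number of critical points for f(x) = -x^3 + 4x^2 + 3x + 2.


Find where f'(x) = 0:
f(x) = -x^3 + 4x^2 + 3x + 2
f'(x) = -3x^2 + 8x + 3
This is a quadratic in x. Use the discriminant to count real roots.
Discriminant = (8)^2 - 4 * (-3) * 3
= 64 - (-36)
= 100
Since discriminant > 0, f'(x) = 0 has 2 real solutions.
Number of critical points: 2

2


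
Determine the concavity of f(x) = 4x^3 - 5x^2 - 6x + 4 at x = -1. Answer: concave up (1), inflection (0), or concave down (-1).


Concavity is determined by the sign of f''(x).
f(x) = 4x^3 - 5x^2 - 6x + 4
f'(x) = 12x^2 - 10x - 6
f''(x) = 24x - 10
f''(-1) = 24 * (-1) - 10
= -24 - 10
= -34
Since f''(-1) < 0, the function is concave down (-1)

-1


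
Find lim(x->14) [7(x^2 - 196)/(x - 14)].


Direct substitution gives 0/0, so we factor the numerator.
Factor: 7(x^2 - 196) = 7 * (x - 14)(x + 14)
Cancel the common factor (x - 14):
7(x^2 - 196)/(x - 14) = 7 * (x + 14)
Now substitute x = 14:
= 7 * (14 + 14) = 196

196


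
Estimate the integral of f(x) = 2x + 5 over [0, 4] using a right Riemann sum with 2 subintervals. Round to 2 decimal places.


Right Riemann sum uses right endpoints of each subinterval.
Interval: [0, 4], n = 2
dx = (4 - 0) / 2 = 2
Right endpoints: [2, 4]
f values: [9, 13]
Sum = dx * (sum of f values)
= 2 * 22
= 44 = 44.00

44.00


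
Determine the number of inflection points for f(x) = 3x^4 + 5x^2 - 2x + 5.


Inflection points occur where f''(x) = 0 and concavity changes.
f(x) = 3x^4 + 5x^2 - 2x + 5
f'(x) = 12x^3 + 10x - 2
f''(x) = 36x^2 + 10
This is a quadratic in x. Use the discriminant to count real roots.
Discriminant = (0)^2 - 4 * 36 * 10
= 0 - 1440
= -1440
Since discriminant < 0, f''(x) = 0 has no real solutions.
Number of inflection points: 0

0


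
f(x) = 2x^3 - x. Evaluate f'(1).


Differentiate f(x) = 2x^3 - x term by term:
f'(x) = 6x^2 - 1
Substitute x = 1:
f'(1) = 6 * 1^2 + 0 * 1 - 1
= 6 + 0 - 1
= 5

5


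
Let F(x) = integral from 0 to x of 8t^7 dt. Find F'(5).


By the Fundamental Theorem of Calculus (Part 1):
If F(x) = integral from 0 to x of f(t) dt, then F'(x) = f(x)
Here f(t) = 8t^7
So F'(x) = 8x^7
Evaluate at x = 5:
F'(5) = 8 * 5^7
= 8 * 78125
= 625000

625000


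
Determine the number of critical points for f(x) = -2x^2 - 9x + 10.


Find where f'(x) = 0:
f'(x) = -4x - 9
Set f'(x) = 0:
-4x - 9 = 0
x = 9 / (-4) = -9/4
This is a linear equation in x, so there is exactly one solution.
Number of critical points: 1

1


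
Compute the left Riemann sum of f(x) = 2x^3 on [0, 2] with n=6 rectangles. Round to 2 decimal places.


Left Riemann sum uses left endpoints of each subinterval.
Interval: [0, 2], n = 6
dx = (2 - 0) / 6 = 1/3
Left endpoints: [0, 1/3, 2/3, 1, 4/3, 5/3]
f values: [0, 2/27, 16/27, 2, 128/27, 250/27]
Sum = dx * (sum of f values)
= 1/3 * 50/3
= 50/9 ≈ 5.56

5.56


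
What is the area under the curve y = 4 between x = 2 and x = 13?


The area under a constant function y = 4 is a rectangle.
Width = 13 - 2 = 11
Height = 4
Area = width * height
= 11 * 4
= 44

44


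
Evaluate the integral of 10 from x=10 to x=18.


The integral of a constant k over [a, b] equals k * (b - a).
integral from 10 to 18 of 10 dx
= 10 * (18 - 10)
= 10 * 8
= 80

80


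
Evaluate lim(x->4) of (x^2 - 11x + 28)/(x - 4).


Direct substitution gives 0/0, so we factor the numerator.
Factor: (x^2 - 11x + 28) = (x - 4)(x - 7)
Cancel the common factor (x - 4):
(x^2 - 11x + 28)/(x - 4) = (x - 7)
Now substitute x = 4:
= (4) - (7) = -3

-3


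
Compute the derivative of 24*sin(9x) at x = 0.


Apply the chain rule to differentiate 24*sin(9x):
d/dx [24*sin(9x)]
= 24 * cos(9x) * d/dx(9x)
= 24 * 9 * cos(9x)
= 216 * cos(9x)
Evaluate at x = 0:
= 216 * cos(0)
= 216 * 1
= 216

216


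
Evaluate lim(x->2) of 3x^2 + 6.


Since polynomials are continuous, we use direct substitution.
lim(x->2) of 3x^2 + 6
= 3 * 2^2 + 0 * 2 + 6
= 12 + 0 + 6
= 18

18


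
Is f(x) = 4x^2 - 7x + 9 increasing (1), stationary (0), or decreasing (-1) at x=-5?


Compute f'(x) to determine behavior:
f'(x) = 8x - 7
f'(-5) = 8 * (-5) - 7
= -40 - 7
= -47
Since f'(-5) < 0, the function is decreasing (-1)

-1


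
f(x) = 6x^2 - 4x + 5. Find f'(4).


Differentiate term by term using power and sum rules:
f(x) = 6x^2 - 4x + 5
f'(x) = 12x - 4
Substitute x = 4:
f'(4) = 12 * 4 - 4
= 48 - 4
= 44

44


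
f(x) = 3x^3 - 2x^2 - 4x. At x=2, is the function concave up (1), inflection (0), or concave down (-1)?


Concavity is determined by the sign of f''(x).
f(x) = 3x^3 - 2x^2 - 4x
f'(x) = 9x^2 - 4x - 4
f''(x) = 18x - 4
f''(2) = 18 * 2 - 4
= 36 - 4
= 32
Since f''(2) > 0, the function is concave up (1)

1


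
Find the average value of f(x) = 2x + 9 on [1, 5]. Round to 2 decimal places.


Average value = 1/(b-a) * integral from a to b of f(x) dx
First compute the integral of 2x + 9:
F(x) = x^2 + 9x
F(5) = 1 * 25 + 9 * 5 = 70
F(1) = 1 * 1 + 9 * 1 = 10
Integral = 70 - 10 = 60
Average = 60 / (5 - 1) = 60 / 4
= 15 = 15.00

15.00


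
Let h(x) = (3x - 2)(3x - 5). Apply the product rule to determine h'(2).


Let u(x) = 3x - 2 and v(x) = 3x - 5
u'(x) = 3
v'(x) = 3
Product rule: h'(x) = u'(x)*v(x) + u(x)*v'(x)
= 3 * (3x - 5) + (3x - 2) * 3
At x = 2:
u(2) = 3 * 2 - 2 = 4
v(2) = 3 * 2 - 5 = 1
h'(2) = 3 * 1 + 4 * 3
= 3 + 12
= 15

15


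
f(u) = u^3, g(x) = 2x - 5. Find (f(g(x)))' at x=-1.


Using the chain rule: (f(g(x)))' = f'(g(x)) * g'(x)
First, find g(-1):
g(-1) = 2 * (-1) - 5 = -7
Next, f'(u) = 3u^2
And g'(x) = 2
So f'(g(-1)) * g'(-1)
= 3 * (-7)^2 * 2
= 3 * 49 * 2
= 294

294


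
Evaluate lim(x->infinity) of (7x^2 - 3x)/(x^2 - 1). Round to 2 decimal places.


For limits at infinity with equal-degree polynomials,
we compare leading coefficients.
Numerator leading term: 7x^2
Denominator leading term: x^2
Divide both by x^2:
lim = (7 - 3/x) / (1 - 1/x^2)
As x -> infinity, the 1/x and 1/x^2 terms vanish:
= 7/1 = 7 = 7.00

7.00


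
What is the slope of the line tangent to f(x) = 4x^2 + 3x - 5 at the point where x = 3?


The slope of the tangent line equals f'(x) at the point.
f(x) = 4x^2 + 3x - 5
f'(x) = 8x + 3
At x = 3:
f'(3) = 8 * 3 + 3
= 24 + 3
= 27

27


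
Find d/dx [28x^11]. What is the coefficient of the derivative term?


We apply the power rule: d/dx [ax^n] = a*n * x^(n-1)
d/dx [28x^11]
= 28 * 11 * x^(11-1)
= 308x^10
The coefficient is 308

308


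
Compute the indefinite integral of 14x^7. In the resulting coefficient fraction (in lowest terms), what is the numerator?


Apply the power rule for integration:
integral of ax^n dx = a/(n+1) * x^(n+1) + C
integral of 14x^7 dx
= 14/8 * x^8 + C
= 7/4 * x^8 + C
The coefficient in lowest terms is 7/4, and its numerator is 7

7


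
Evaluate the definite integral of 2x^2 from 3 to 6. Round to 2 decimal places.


Find the antiderivative of 2x^2:
F(x) = 2/3 * x^3
Apply the Fundamental Theorem of Calculus:
F(6) - F(3)
= 2/3 * 6^3 - 2/3 * 3^3
= 2/3 * (216 - 27)
= 2/3 * 189
= 126 = 126.00

126.00


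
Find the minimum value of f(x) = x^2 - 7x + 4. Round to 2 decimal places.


For a quadratic f(x) = ax^2 + bx + c with a > 0, the minimum is at the vertex.
Vertex x-coordinate: x = -b/(2a)
x = -(-7) / (2 * 1)
x = 7/2
Substitute back to find the minimum value:
f(7/2) = 1 * (7/2)^2 - 7 * (7/2) + 4
= 49/4 - 49/2 + 4
= -33/4 = -8.25

-8.25


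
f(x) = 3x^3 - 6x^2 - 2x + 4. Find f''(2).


First derivative:
f'(x) = 9x^2 - 12x - 2
Second derivative:
f''(x) = 18x - 12
Substitute x = 2:
f''(2) = 18 * 2 - 12
= 36 - 12
= 24

24


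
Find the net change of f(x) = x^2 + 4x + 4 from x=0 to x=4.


Net change = f(b) - f(a)
f(x) = x^2 + 4x + 4
Compute f(4):
f(4) = 1 * 4^2 + 4 * 4 + 4
= 16 + 16 + 4
= 36
Compute f(0):
f(0) = 1 * 0^2 + 4 * 0 + 4
= 0 + 0 + 4
= 4
Net change = 36 - 4 = 32

32


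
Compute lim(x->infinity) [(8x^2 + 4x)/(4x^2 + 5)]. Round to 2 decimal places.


For limits at infinity with equal-degree polynomials,
we compare leading coefficients.
Numerator leading term: 8x^2
Denominator leading term: 4x^2
Divide both by x^2:
lim = (8 + 4/x) / (4 + 5/x^2)
As x -> infinity, the 1/x and 1/x^2 terms vanish:
= 8/4 = 2 = 2.00

2.00


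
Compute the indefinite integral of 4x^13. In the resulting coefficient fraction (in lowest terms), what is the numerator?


Apply the power rule for integration:
integral of ax^n dx = a/(n+1) * x^(n+1) + C
integral of 4x^13 dx
= 4/14 * x^14 + C
= 2/7 * x^14 + C
The coefficient in lowest terms is 2/7, and its numerator is 2

2


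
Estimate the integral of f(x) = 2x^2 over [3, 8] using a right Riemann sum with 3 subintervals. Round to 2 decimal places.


Right Riemann sum uses right endpoints of each subinterval.
Interval: [3, 8], n = 3
dx = (8 - 3) / 3 = 5/3
Right endpoints: [14/3, 19/3, 8]
f values: [392/9, 722/9, 128]
Sum = dx * (sum of f values)
= 5/3 * 2266/9
= 11330/27 ≈ 419.63

419.63


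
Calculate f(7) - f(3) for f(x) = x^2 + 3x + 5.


Net change = f(b) - f(a)
f(x) = x^2 + 3x + 5
Compute f(7):
f(7) = 1 * 7^2 + 3 * 7 + 5
= 49 + 21 + 5
= 75
Compute f(3):
f(3) = 1 * 3^2 + 3 * 3 + 5
= 9 + 9 + 5
= 23
Net change = 75 - 23 = 52

52


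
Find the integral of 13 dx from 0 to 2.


The integral of a constant k over [a, b] equals k * (b - a).
integral from 0 to 2 of 13 dx
= 13 * (2 - 0)
= 13 * 2
= 26

26


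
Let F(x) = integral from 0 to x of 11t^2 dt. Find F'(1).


By the Fundamental Theorem of Calculus (Part 1):
If F(x) = integral from 0 to x of f(t) dt, then F'(x) = f(x)
Here f(t) = 11t^2
So F'(x) = 11x^2
Evaluate at x = 1:
F'(1) = 11 * 1^2
= 11 * 1
= 11

11


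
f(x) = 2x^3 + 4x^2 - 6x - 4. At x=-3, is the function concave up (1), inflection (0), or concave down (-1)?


Concavity is determined by the sign of f''(x).
f(x) = 2x^3 + 4x^2 - 6x - 4
f'(x) = 6x^2 + 8x - 6
f''(x) = 12x + 8
f''(-3) = 12 * (-3) + 8
= -36 + 8
= -28
Since f''(-3) < 0, the function is concave down (-1)

-1


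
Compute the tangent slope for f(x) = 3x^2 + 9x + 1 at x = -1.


The slope of the tangent line equals f'(x) at the point.
f(x) = 3x^2 + 9x + 1
f'(x) = 6x + 9
At x = -1:
f'(-1) = 6 * (-1) + 9
= -6 + 9
= 3

3


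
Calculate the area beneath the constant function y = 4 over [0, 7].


The area under a constant function y = 4 is a rectangle.
Width = 7 - 0 = 7
Height = 4
Area = width * height
= 7 * 4
= 28

28


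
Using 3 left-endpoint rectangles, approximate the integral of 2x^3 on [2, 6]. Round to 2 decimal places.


Left Riemann sum uses left endpoints of each subinterval.
Interval: [2, 6], n = 3
dx = (6 - 2) / 3 = 4/3
Left endpoints: [2, 10/3, 14/3]
f values: [16, 2000/27, 5488/27]
Sum = dx * (sum of f values)
= 4/3 * 880/3
= 3520/9 ≈ 391.11

391.11


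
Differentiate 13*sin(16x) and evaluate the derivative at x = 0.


Apply the chain rule to differentiate 13*sin(16x):
d/dx [13*sin(16x)]
= 13 * cos(16x) * d/dx(16x)
= 13 * 16 * cos(16x)
= 208 * cos(16x)
Evaluate at x = 0:
= 208 * cos(0)
= 208 * 1
= 208

208


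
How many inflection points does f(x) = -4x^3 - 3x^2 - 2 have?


Inflection points occur where f''(x) = 0 and concavity changes.
f(x) = -4x^3 - 3x^2 - 2
f'(x) = -12x^2 - 6x
f''(x) = -24x - 6
Set f''(x) = 0:
-24x - 6 = 0
x = 6 / (-24) = -1/4
Since f''(x) is linear (degree 1), it changes sign at this point.
Therefore there is exactly 1 inflection point.

1


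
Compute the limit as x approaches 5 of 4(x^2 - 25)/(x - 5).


Direct substitution gives 0/0, so we factor the numerator.
Factor: 4(x^2 - 25) = 4 * (x - 5)(x + 5)
Cancel the common factor (x - 5):
4(x^2 - 25)/(x - 5) = 4 * (x + 5)
Now substitute x = 5:
= 4 * (5 + 5) = 40

40


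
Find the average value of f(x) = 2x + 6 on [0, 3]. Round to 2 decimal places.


Average value = 1/(b-a) * integral from a to b of f(x) dx
First compute the integral of 2x + 6:
F(x) = x^2 + 6x
F(3) = 1 * 9 + 6 * 3 = 27
F(0) = 1 * 0 + 6 * 0 = 0
Integral = 27 - 0 = 27
Average = 27 / (3 - 0) = 27 / 3
= 9 = 9.00

9.00


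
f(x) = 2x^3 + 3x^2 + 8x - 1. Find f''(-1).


First derivative:
f'(x) = 6x^2 + 6x + 8
Second derivative:
f''(x) = 12x + 6
Substitute x = -1:
f''(-1) = 12 * (-1) + 6
= -12 + 6
= -6

-6


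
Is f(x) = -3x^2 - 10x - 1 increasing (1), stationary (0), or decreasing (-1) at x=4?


Compute f'(x) to determine behavior:
f'(x) = -6x - 10
f'(4) = -6 * 4 - 10
= -24 - 10
= -34
Since f'(4) < 0, the function is decreasing (-1)

-1


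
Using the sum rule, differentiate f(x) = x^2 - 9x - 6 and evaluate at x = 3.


Differentiate term by term using power and sum rules:
f(x) = x^2 - 9x - 6
f'(x) = 2x - 9
Substitute x = 3:
f'(3) = 2 * 3 - 9
= 6 - 9
= -3

-3


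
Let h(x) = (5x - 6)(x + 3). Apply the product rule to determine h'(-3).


Let u(x) = 5x - 6 and v(x) = x + 3
u'(x) = 5
v'(x) = 1
Product rule: h'(x) = u'(x)*v(x) + u(x)*v'(x)
= 5 * (x + 3) + (5x - 6) * 1
At x = -3:
u(-3) = 5 * (-3) - 6 = -21
v(-3) = 1 * (-3) + 3 = 0
h'(-3) = 5 * 0 + (-21) * 1
= 0 - 21
= -21

-21


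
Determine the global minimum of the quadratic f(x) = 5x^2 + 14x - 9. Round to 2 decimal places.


For a quadratic f(x) = ax^2 + bx + c with a > 0, the minimum is at the vertex.
Vertex x-coordinate: x = -b/(2a)
x = -(14) / (2 * 5)
x = -14/10 = -7/5
Substitute back to find the minimum value:
f(-7/5) = 5 * (-7/5)^2 + 14 * (-7/5) - 9
= 49/5 - 98/5 - 9
= -94/5 = -18.80

-18.80


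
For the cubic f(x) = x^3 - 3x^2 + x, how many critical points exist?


Find where f'(x) = 0:
f(x) = x^3 - 3x^2 + x
f'(x) = 3x^2 - 6x + 1
This is a quadratic in x. Use the discriminant to count real roots.
Discriminant = (-6)^2 - 4 * 3 * 1
= 36 - 12
= 24
Since discriminant > 0, f'(x) = 0 has 2 real solutions.
Number of critical points: 2

2


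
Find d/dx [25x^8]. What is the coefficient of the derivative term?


We apply the power rule: d/dx [ax^n] = a*n * x^(n-1)
d/dx [25x^8]
= 25 * 8 * x^(8-1)
= 200x^7
The coefficient is 200

200


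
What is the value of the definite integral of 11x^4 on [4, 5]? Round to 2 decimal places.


Find the antiderivative of 11x^4:
F(x) = 11/5 * x^5
Apply the Fundamental Theorem of Calculus:
F(5) - F(4)
= 11/5 * 5^5 - 11/5 * 4^5
= 11/5 * (3125 - 1024)
= 11/5 * 2101
= 23111/5 = 4622.20

4622.20


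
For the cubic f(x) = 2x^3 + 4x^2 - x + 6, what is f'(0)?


Differentiate f(x) = 2x^3 + 4x^2 - x + 6 term by term:
f'(x) = 6x^2 + 8x - 1
Substitute x = 0:
f'(0) = 6 * 0^2 + 8 * 0 - 1
= 0 + 0 - 1
= -1

-1


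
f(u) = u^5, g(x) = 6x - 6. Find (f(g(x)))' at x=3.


Using the chain rule: (f(g(x)))' = f'(g(x)) * g'(x)
First, find g(3):
g(3) = 6 * 3 - 6 = 12
Next, f'(u) = 5u^4
And g'(x) = 6
So f'(g(3)) * g'(3)
= 5 * 12^4 * 6
= 5 * 20736 * 6
= 622080

622080


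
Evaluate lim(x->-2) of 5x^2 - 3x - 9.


Since polynomials are continuous, we use direct substitution.
lim(x->-2) of 5x^2 - 3x - 9
= 5 * (-2)^2 - 3 * (-2) - 9
= 20 + 6 - 9
= 17

17
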